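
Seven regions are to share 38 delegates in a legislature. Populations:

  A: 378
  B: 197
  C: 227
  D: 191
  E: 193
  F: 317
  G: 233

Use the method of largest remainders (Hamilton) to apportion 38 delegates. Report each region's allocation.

A 8; B 5; C 5; D 4; E 4; F 7; G 5

Standard divisor: 1736 ÷ 38 ≈ 45.684.
Standard quotas: A 8.274, B 4.312, C 4.969, D 4.181, E 4.225, F 6.939, G 5.100.
Lower quotas: A 8, B 4, C 4, D 4, E 4, F 6, G 5 (sum 35, leaving 3 seats).
Remainders in descending order: C 0.969, F 0.939, B 0.312, A 0.274, E 0.225, D 0.181, G 0.100.
Largest remainders: C, F, B receive the extra seats.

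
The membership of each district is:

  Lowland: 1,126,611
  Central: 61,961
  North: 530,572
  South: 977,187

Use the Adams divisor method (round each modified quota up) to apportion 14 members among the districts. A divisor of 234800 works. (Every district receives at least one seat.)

With modified divisor 234800: modified quotas Lowland 4.798, Central 0.264, North 2.260, South 4.162.
Rounding up: Lowland 5, Central 1, North 3, South 5 (total 14).

Lowland 5; Central 1; North 3; South 5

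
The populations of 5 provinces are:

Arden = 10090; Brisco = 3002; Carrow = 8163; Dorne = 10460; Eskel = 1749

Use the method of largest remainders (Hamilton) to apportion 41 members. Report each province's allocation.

The standard divisor is 33464/41 ≈ 816.195.
Standard quotas: Arden 12.3622, Brisco 3.6780, Carrow 10.0013, Dorne 12.8156, Eskel 2.1429.
Lower quotas: Arden 12, Brisco 3, Carrow 10, Dorne 12, Eskel 2 (sum 39, leaving 2 seats).
Remainders in descending order: Dorne 0.8156, Brisco 0.6780, Arden 0.3622, Eskel 0.1429, Carrow 0.0013.
The surplus seats go to Dorne, Brisco.

Arden=12; Brisco=4; Carrow=10; Dorne=13; Eskel=2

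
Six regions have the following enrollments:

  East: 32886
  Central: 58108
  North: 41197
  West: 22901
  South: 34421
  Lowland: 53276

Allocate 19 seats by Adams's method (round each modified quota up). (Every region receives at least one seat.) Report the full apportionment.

Standard divisor 242789/19 ≈ 12778.368; standard quotas: East 2.574, Central 4.547, North 3.224, West 1.792, South 2.694, Lowland 4.169.
Rounding up gives 3, 5, 4, 2, 3, 5 = 22 seats, so the divisor must be adjusted.
With modified divisor 15500: modified quotas East 2.122, Central 3.749, North 2.658, West 1.477, South 2.221, Lowland 3.437.
Rounding up: East 3, Central 4, North 3, West 2, South 3, Lowland 4 (total 19).

East 3, Central 4, North 3, West 2, South 3, Lowland 4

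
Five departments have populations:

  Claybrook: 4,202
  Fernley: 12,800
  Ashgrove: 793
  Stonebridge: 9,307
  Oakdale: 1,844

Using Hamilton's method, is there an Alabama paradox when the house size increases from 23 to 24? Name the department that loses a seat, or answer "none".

Oakdale

At 23 seats: Claybrook 3, Fernley 10, Ashgrove 1, Stonebridge 7, Oakdale 2.
At 24 seats: Claybrook 3, Fernley 11, Ashgrove 1, Stonebridge 8, Oakdale 1.
Oakdale drops from 2 to 1.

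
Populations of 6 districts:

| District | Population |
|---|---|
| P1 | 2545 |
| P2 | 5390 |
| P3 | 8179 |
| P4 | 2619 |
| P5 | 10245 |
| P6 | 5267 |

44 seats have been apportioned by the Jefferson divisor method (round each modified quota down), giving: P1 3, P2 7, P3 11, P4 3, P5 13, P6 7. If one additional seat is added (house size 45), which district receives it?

Priority for the next seat is population ÷ (current seats + 1).
Priorities: P1 636.250, P2 673.750, P3 681.583, P4 654.750, P5 731.786, P6 658.375.
Highest priority: P5.

P5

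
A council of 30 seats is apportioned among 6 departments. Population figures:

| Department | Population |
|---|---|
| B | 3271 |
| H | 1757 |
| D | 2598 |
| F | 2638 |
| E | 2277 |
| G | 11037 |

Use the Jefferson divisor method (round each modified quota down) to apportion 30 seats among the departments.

B: 4; H: 2; D: 3; F: 3; E: 3; G: 15

Standard divisor 23578/30 ≈ 785.933; standard quotas: B 4.162, H 2.236, D 3.306, F 3.357, E 2.897, G 14.043.
Rounding down gives 4, 2, 3, 3, 2, 14 = 28 seats, so the divisor must be adjusted.
With modified divisor 700: modified quotas B 4.673, H 2.510, D 3.711, F 3.769, E 3.253, G 15.767.
Rounding down: B 4, H 2, D 3, F 3, E 3, G 15 (total 30).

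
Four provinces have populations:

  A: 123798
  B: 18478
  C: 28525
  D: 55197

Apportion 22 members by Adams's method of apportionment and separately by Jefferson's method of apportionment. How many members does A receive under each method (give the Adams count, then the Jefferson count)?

12 and 13

Adams: A 12, B 2, C 3, D 5.
Jefferson: A 13, B 1, C 3, D 5.
A gets 12 under Adams and 13 under Jefferson.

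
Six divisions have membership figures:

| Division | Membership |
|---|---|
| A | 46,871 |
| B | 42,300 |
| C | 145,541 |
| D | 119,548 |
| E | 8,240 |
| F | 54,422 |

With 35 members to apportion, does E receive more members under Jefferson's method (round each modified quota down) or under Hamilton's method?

Hamilton

Jefferson: A 4, B 3, C 13, D 10, E 0, F 5.
Hamilton: A 4, B 3, C 12, D 10, E 1, F 5.
E gets 0 under Jefferson and 1 under Hamilton.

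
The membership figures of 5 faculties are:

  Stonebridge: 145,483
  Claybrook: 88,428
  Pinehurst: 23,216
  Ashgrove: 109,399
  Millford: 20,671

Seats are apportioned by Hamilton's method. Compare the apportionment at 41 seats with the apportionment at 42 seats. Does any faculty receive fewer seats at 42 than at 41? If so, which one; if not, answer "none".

At 41 seats: Stonebridge 15, Claybrook 9, Pinehurst 3, Ashgrove 12, Millford 2.
At 42 seats: Stonebridge 16, Claybrook 10, Pinehurst 2, Ashgrove 12, Millford 2.
Pinehurst drops from 3 to 2.

Pinehurst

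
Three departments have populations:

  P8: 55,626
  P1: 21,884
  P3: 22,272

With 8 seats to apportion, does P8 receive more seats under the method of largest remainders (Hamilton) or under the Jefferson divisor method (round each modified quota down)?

Jefferson

Hamilton: P8 4, P1 2, P3 2.
Jefferson: P8 5, P1 1, P3 2.
P8 gets 4 under Hamilton and 5 under Jefferson.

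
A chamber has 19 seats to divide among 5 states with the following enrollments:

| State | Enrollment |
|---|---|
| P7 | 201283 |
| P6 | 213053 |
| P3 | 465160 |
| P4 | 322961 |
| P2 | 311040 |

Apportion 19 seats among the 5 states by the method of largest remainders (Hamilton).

Total 1513497; standard divisor 1513497/19 ≈ 79657.737.
Standard quotas: P7 2.5268, P6 2.6746, P3 5.8395, P4 4.0544, P2 3.9047.
Lower quotas: P7 2, P6 2, P3 5, P4 4, P2 3 (sum 16, leaving 3 seats).
Remainders in descending order: P2 0.9047, P3 0.8395, P6 0.6746, P7 0.5268, P4 0.0544.
Largest remainders: P2, P3, P6 receive the extra seats.

P7 2, P6 3, P3 6, P4 4, P2 4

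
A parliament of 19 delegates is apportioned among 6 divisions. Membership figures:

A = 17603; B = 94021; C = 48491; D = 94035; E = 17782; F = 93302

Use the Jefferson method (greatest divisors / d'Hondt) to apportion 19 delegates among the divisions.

A 1, B 5, C 2, D 5, E 1, F 5

Standard divisor 365234/19 ≈ 19222.842; standard quotas: A 0.916, B 4.891, C 2.523, D 4.892, E 0.925, F 4.854.
Rounding down gives 0, 4, 2, 4, 0, 4 = 14 seats, so the divisor must be adjusted.
With modified divisor 16900: modified quotas A 1.042, B 5.563, C 2.869, D 5.564, E 1.052, F 5.521.
Rounding down: A 1, B 5, C 2, D 5, E 1, F 5 (total 19).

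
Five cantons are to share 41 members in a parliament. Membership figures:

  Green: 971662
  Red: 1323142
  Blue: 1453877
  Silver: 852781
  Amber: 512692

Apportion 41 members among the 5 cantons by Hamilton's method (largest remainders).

Green=8; Red=10; Blue=12; Silver=7; Amber=4

Total 5114154; standard divisor 5114154/41 ≈ 124735.463.
Standard quotas: Green 7.7898, Red 10.6076, Blue 11.6557, Silver 6.8367, Amber 4.1102.
Lower quotas: Green 7, Red 10, Blue 11, Silver 6, Amber 4 (sum 38, leaving 3 seats).
Remainders in descending order: Silver 0.8367, Green 0.7898, Blue 0.6557, Red 0.6076, Amber 0.1102.
The surplus seats go to Silver, Green, Blue.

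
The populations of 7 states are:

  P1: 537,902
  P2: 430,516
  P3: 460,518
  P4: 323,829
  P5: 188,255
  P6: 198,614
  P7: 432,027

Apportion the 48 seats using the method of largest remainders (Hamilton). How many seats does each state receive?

P1 10; P2 8; P3 9; P4 6; P5 3; P6 4; P7 8

Standard divisor: 2571661 ÷ 48 ≈ 53576.271.
Standard quotas: P1 10.0399, P2 8.0356, P3 8.5956, P4 6.0443, P5 3.5138, P6 3.7071, P7 8.0638.
Lower quotas: P1 10, P2 8, P3 8, P4 6, P5 3, P6 3, P7 8 (sum 46, leaving 2 seats).
Remainders in descending order: P6 0.7071, P3 0.5956, P5 0.5138, P7 0.0638, P4 0.0443, P1 0.0399, P2 0.0356.
Largest remainders: P6, P3 receive the extra seats.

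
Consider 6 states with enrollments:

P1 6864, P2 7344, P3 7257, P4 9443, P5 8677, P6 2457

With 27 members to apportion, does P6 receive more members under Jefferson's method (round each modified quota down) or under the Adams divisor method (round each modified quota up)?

Jefferson: P1 4, P2 5, P3 5, P4 6, P5 6, P6 1.
Adams: P1 4, P2 5, P3 5, P4 6, P5 5, P6 2.
P6 gets 1 under Jefferson and 2 under Adams.

Adams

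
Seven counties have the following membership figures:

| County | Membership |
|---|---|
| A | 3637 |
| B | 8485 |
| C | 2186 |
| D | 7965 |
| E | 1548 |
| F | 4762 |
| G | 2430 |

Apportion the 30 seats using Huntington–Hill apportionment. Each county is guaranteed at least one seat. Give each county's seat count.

With divisor 1057: modified quotas A 3.441, B 8.027, C 2.068, D 7.535, E 1.465, F 4.505, G 2.299.
Geometric-mean thresholds: A √(3·4)=3.464, B √(8·9)=8.485, C √(2·3)=2.449, D √(7·8)=7.483, E √(1·2)=1.414, F √(4·5)=4.472, G √(2·3)=2.449.
Each quota rounded against its threshold gives A 3, B 8, C 2, D 8, E 2, F 5, G 2 (total 30).

A=3; B=8; C=2; D=8; E=2; F=5; G=2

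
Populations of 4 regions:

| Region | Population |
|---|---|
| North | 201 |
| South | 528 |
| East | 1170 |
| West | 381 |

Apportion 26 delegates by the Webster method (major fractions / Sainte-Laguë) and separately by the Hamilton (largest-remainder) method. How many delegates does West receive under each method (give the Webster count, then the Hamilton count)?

Webster: North 2, South 6, East 14, West 4.
Hamilton: North 2, South 6, East 13, West 5.
West gets 4 under Webster and 5 under Hamilton.

4 and 5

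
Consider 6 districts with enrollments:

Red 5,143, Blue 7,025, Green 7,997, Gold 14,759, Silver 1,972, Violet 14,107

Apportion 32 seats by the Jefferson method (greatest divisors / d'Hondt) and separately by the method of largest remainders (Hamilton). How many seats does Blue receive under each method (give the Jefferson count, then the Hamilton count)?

Jefferson: Red 3, Blue 4, Green 5, Gold 10, Silver 1, Violet 9.
Hamilton: Red 3, Blue 5, Green 5, Gold 9, Silver 1, Violet 9.
Blue gets 4 under Jefferson and 5 under Hamilton.

4 and 5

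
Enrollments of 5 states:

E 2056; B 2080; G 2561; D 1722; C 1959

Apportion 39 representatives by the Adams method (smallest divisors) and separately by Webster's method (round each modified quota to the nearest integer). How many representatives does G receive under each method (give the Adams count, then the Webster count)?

Adams: E 8, B 8, G 9, D 7, C 7.
Webster: E 8, B 8, G 10, D 6, C 7.
G gets 9 under Adams and 10 under Webster.

9 and 10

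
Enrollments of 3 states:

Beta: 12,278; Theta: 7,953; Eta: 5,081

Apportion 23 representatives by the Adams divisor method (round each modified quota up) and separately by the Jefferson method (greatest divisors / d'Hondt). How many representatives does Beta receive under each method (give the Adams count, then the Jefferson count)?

Adams: Beta 11, Theta 7, Eta 5.
Jefferson: Beta 12, Theta 7, Eta 4.
Beta gets 11 under Adams and 12 under Jefferson.

11 and 12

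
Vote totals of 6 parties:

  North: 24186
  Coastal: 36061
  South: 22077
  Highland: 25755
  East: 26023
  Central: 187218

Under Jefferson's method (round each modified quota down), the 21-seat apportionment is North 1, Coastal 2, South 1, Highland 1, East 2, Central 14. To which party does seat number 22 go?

Priority for the next seat is population ÷ (current seats + 1).
Priorities: North 12093.000, Coastal 12020.333, South 11038.500, Highland 12877.500, East 8674.333, Central 12481.200.
Highest priority: Highland.

Highland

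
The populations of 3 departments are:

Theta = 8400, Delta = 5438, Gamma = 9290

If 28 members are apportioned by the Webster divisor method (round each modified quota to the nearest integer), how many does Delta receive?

Standard divisor 23128/28 ≈ 826; standard quotas: Theta 10.169, Delta 6.584, Gamma 11.247.
Rounding to the nearest integer gives Theta 10, Delta 7, Gamma 11 — total 28, matching the house size, so no adjustment is needed.
Delta receives 7.

7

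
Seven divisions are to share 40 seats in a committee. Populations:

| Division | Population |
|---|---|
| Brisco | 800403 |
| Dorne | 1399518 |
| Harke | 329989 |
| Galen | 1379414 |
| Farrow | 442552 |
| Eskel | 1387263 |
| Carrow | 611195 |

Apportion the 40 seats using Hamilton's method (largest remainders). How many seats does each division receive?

Brisco 5, Dorne 9, Harke 2, Galen 8, Farrow 3, Eskel 9, Carrow 4

Standard divisor: 6350334 ÷ 40 ≈ 158758.35.
Standard quotas: Brisco 5.0416, Dorne 8.8154, Harke 2.0786, Galen 8.6888, Farrow 2.7876, Eskel 8.7382, Carrow 3.8498.
Lower quotas: Brisco 5, Dorne 8, Harke 2, Galen 8, Farrow 2, Eskel 8, Carrow 3 (sum 36, leaving 4 seats).
Remainders in descending order: Carrow 0.8498, Dorne 0.8154, Farrow 0.7876, Eskel 0.7382, Galen 0.6888, Harke 0.0786, Brisco 0.0416.
The surplus seats go to Carrow, Dorne, Farrow, Eskel.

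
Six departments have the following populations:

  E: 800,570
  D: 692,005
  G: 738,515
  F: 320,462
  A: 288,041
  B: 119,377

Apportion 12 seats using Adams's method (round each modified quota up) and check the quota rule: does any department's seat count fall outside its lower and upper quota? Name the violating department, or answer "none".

none

Standard quotas: E 3.247, D 2.806, G 2.995, F 1.300, A 1.168, B 0.484.
Adams allocation: E 3, D 3, G 3, F 1, A 1, B 1.
Every allocation lies between the lower and upper quota.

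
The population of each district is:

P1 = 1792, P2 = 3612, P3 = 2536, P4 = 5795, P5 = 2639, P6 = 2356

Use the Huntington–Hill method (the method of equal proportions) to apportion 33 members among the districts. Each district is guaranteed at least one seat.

P1: 3; P2: 6; P3: 5; P4: 10; P5: 5; P6: 4

With divisor 562: modified quotas P1 3.189, P2 6.427, P3 4.512, P4 10.311, P5 4.696, P6 4.192.
Geometric-mean thresholds: P1 √(3·4)=3.464, P2 √(6·7)=6.481, P3 √(4·5)=4.472, P4 √(10·11)=10.488, P5 √(4·5)=4.472, P6 √(4·5)=4.472.
Each quota rounded against its threshold gives P1 3, P2 6, P3 5, P4 10, P5 5, P6 4 (total 33).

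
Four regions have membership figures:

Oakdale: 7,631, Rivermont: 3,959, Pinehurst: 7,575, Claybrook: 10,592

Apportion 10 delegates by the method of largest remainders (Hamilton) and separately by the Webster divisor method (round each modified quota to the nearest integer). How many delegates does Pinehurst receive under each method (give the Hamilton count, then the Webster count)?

2 and 3

Hamilton: Oakdale 3, Rivermont 1, Pinehurst 2, Claybrook 4.
Webster: Oakdale 3, Rivermont 1, Pinehurst 3, Claybrook 3.
Pinehurst gets 2 under Hamilton and 3 under Webster.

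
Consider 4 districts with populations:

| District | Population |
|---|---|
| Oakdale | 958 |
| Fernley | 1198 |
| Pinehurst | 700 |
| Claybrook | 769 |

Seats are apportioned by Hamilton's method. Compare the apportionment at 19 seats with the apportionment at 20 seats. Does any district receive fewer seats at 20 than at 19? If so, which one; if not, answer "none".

none

At 19 seats: Oakdale 5, Fernley 6, Pinehurst 4, Claybrook 4.
At 20 seats: Oakdale 5, Fernley 7, Pinehurst 4, Claybrook 4.
No district's allocation decreased.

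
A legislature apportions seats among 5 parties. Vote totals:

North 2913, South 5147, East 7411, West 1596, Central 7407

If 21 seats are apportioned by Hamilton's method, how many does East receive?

6

The standard divisor is 24474/21 ≈ 1165.429.
Standard quotas: North 2.4995, South 4.4164, East 6.3590, West 1.3695, Central 6.3556.
Lower quotas: North 2, South 4, East 6, West 1, Central 6 (sum 19, leaving 2 seats).
Remainders in descending order: North 0.4995, South 0.4164, West 0.3695, East 0.3590, Central 0.3556.
Largest remainders: North, South receive the extra seats.
East receives 6.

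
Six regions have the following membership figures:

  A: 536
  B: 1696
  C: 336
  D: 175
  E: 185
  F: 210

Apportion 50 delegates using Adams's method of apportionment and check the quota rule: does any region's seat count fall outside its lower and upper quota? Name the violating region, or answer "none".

B

Standard quotas: A 8.540, B 27.024, C 5.354, D 2.788, E 2.948, F 3.346.
Adams allocation: A 8, B 26, C 6, D 3, E 3, F 4.
B has quota 27.024 (lower 27, upper 28) but receives 26 — outside the quota interval.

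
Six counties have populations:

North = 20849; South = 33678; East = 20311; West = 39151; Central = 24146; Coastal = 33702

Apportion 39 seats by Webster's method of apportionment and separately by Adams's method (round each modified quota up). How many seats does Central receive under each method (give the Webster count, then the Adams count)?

Webster: North 5, South 7, East 5, West 9, Central 5, Coastal 8.
Adams: North 5, South 7, East 5, West 9, Central 6, Coastal 7.
Central gets 5 under Webster and 6 under Adams.

5 and 6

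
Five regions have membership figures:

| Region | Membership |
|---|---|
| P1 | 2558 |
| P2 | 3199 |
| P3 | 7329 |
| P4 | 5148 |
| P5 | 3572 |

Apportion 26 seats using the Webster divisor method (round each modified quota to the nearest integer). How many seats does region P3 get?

9

Standard divisor 21806/26 ≈ 838.692; standard quotas: P1 3.050, P2 3.814, P3 8.739, P4 6.138, P5 4.259.
Rounding to the nearest integer gives P1 3, P2 4, P3 9, P4 6, P5 4 — total 26, matching the house size, so no adjustment is needed.
P3 receives 9.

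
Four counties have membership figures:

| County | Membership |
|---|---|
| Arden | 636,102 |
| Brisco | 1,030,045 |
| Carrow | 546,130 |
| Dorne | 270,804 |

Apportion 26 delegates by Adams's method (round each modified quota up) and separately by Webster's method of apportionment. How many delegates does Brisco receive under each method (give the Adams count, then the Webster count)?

10 and 11

Adams: Arden 7, Brisco 10, Carrow 6, Dorne 3.
Webster: Arden 6, Brisco 11, Carrow 6, Dorne 3.
Brisco gets 10 under Adams and 11 under Webster.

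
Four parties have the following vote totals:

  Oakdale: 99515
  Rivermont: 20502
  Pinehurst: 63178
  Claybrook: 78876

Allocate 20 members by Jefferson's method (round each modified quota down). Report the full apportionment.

Standard divisor 262071/20 ≈ 13103.55; standard quotas: Oakdale 7.595, Rivermont 1.565, Pinehurst 4.821, Claybrook 6.019.
Rounding down gives 7, 1, 4, 6 = 18 seats, so the divisor must be adjusted.
With modified divisor 11900: modified quotas Oakdale 8.363, Rivermont 1.723, Pinehurst 5.309, Claybrook 6.628.
Rounding down: Oakdale 8, Rivermont 1, Pinehurst 5, Claybrook 6 (total 20).

Oakdale 8, Rivermont 1, Pinehurst 5, Claybrook 6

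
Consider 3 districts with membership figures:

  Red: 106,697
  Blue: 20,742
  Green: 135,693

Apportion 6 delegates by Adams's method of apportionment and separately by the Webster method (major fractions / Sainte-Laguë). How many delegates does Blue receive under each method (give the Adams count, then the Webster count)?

1 and 0

Adams: Red 2, Blue 1, Green 3.
Webster: Red 3, Blue 0, Green 3.
Blue gets 1 under Adams and 0 under Webster.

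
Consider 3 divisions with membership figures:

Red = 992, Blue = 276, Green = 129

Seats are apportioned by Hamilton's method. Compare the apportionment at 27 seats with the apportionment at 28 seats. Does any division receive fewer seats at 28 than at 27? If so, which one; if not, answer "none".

At 27 seats: Red 19, Blue 5, Green 3.
At 28 seats: Red 20, Blue 5, Green 3.
No division's allocation decreased.

none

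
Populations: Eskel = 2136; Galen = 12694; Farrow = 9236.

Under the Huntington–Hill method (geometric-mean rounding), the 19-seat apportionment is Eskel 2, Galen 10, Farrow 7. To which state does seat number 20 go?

Priority for the next seat is population ÷ (√(s·(s+1))).
Priorities: Eskel 872.018, Galen 1210.325, Farrow 1234.212.
Highest priority: Farrow.

Farrow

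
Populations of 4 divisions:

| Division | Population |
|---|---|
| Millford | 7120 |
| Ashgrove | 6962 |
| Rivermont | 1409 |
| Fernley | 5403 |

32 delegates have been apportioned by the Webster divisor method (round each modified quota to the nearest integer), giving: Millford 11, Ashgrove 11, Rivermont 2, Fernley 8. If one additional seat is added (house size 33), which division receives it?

Fernley

Priority for the next seat is population ÷ (current seats + 0.5).
Priorities: Millford 619.130, Ashgrove 605.391, Rivermont 563.600, Fernley 635.647.
Highest priority: Fernley.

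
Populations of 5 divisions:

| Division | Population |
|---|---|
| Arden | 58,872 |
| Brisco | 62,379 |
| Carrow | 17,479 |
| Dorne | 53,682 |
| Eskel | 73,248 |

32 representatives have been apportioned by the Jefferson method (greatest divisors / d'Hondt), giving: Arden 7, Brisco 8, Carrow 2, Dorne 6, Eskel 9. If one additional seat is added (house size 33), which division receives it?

Dorne

Priority for the next seat is population ÷ (current seats + 1).
Priorities: Arden 7359.000, Brisco 6931.000, Carrow 5826.333, Dorne 7668.857, Eskel 7324.800.
Highest priority: Dorne.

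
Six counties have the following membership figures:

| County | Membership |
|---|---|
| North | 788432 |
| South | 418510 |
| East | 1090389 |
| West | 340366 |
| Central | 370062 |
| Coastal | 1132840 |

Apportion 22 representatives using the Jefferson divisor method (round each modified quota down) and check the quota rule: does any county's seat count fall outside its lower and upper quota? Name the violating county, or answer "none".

none

Standard quotas: North 4.189, South 2.224, East 5.793, West 1.808, Central 1.966, Coastal 6.019.
Jefferson allocation: North 4, South 2, East 6, West 2, Central 2, Coastal 6.
Every allocation lies between the lower and upper quota.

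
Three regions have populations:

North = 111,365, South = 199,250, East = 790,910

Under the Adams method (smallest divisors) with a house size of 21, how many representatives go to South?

Standard divisor 1101525/21 ≈ 52453.571; standard quotas: North 2.123, South 3.799, East 15.078.
Rounding up gives 3, 4, 16 = 23 seats, so the divisor must be adjusted.
With modified divisor 56250.2: modified quotas North 1.980, South 3.542, East 14.061.
Rounding up: North 2, South 4, East 15 (total 21).
South receives 4.

4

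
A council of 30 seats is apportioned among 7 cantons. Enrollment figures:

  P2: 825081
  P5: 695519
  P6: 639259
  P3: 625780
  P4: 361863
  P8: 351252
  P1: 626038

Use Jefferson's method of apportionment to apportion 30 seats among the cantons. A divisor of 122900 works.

P2 6, P5 5, P6 5, P3 5, P4 2, P8 2, P1 5

With modified divisor 122900: modified quotas P2 6.713, P5 5.659, P6 5.201, P3 5.092, P4 2.944, P8 2.858, P1 5.094.
Rounding down: P2 6, P5 5, P6 5, P3 5, P4 2, P8 2, P1 5 (total 30).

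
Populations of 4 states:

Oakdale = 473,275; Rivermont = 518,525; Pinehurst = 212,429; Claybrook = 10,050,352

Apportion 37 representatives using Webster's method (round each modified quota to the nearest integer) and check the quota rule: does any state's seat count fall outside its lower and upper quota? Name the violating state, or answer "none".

Claybrook

Standard quotas: Oakdale 1.556, Rivermont 1.705, Pinehurst 0.698, Claybrook 33.041.
Webster allocation: Oakdale 2, Rivermont 2, Pinehurst 1, Claybrook 32.
Claybrook has quota 33.041 (lower 33, upper 34) but receives 32 — outside the quota interval.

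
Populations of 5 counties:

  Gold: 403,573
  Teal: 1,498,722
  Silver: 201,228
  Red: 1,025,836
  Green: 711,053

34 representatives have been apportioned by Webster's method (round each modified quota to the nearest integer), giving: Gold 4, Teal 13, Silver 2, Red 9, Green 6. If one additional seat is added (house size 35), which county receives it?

Teal

Priority for the next seat is population ÷ (current seats + 0.5).
Priorities: Gold 89682.889, Teal 111016.444, Silver 80491.200, Red 107982.737, Green 109392.769.
Highest priority: Teal.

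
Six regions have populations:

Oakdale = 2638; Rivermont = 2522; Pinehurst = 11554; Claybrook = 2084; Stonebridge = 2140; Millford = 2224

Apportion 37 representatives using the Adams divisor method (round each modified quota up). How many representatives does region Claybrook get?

4

Standard divisor 23162/37 ≈ 626; standard quotas: Oakdale 4.214, Rivermont 4.029, Pinehurst 18.457, Claybrook 3.329, Stonebridge 3.419, Millford 3.553.
Rounding up gives 5, 5, 19, 4, 4, 4 = 41 seats, so the divisor must be adjusted.
With modified divisor 690: modified quotas Oakdale 3.823, Rivermont 3.655, Pinehurst 16.745, Claybrook 3.020, Stonebridge 3.101, Millford 3.223.
Rounding up: Oakdale 4, Rivermont 4, Pinehurst 17, Claybrook 4, Stonebridge 4, Millford 4 (total 37).
Claybrook receives 4.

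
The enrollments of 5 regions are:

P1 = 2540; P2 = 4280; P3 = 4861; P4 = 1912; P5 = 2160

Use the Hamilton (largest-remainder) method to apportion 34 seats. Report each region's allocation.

P1: 5, P2: 9, P3: 11, P4: 4, P5: 5

Standard divisor: 15753 ÷ 34 ≈ 463.324.
Standard quotas: P1 5.482, P2 9.238, P3 10.492, P4 4.127, P5 4.662.
Lower quotas: P1 5, P2 9, P3 10, P4 4, P5 4 (sum 32, leaving 2 seats).
Remainders in descending order: P5 0.662, P3 0.492, P1 0.482, P2 0.238, P4 0.127.
The surplus seats go to P5, P3.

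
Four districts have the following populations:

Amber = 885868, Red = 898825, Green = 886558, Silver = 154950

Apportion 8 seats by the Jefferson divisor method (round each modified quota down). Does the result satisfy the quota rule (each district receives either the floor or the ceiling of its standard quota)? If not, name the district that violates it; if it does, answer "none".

none

Standard quotas: Amber 2.508, Red 2.544, Green 2.510, Silver 0.439.
Jefferson allocation: Amber 2, Red 3, Green 3, Silver 0.
Every allocation lies between the lower and upper quota.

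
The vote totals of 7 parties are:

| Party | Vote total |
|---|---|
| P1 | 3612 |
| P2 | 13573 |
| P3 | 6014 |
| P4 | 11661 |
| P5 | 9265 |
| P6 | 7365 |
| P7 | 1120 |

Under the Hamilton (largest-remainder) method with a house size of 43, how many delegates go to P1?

3

The standard divisor is 52610/43 ≈ 1223.488.
Standard quotas: P1 2.9522, P2 11.0937, P3 4.9155, P4 9.5309, P5 7.5726, P6 6.0197, P7 0.9154.
Lower quotas: P1 2, P2 11, P3 4, P4 9, P5 7, P6 6, P7 0 (sum 39, leaving 4 seats).
Remainders in descending order: P1 0.9522, P3 0.9155, P7 0.9154, P5 0.5726, P4 0.5309, P2 0.0937, P6 0.0197.
The surplus seats go to P1, P3, P7, P5.
P1 receives 3.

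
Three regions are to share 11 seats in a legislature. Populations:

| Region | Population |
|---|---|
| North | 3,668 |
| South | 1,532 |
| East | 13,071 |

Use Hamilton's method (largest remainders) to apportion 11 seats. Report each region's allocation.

North=2, South=1, East=8

Standard divisor: 18271 ÷ 11 = 1661.
Standard quotas: North 2.2083, South 0.9223, East 7.8694.
Lower quotas: North 2, South 0, East 7 (sum 9, leaving 2 seats).
Remainders in descending order: South 0.9223, East 0.8694, North 0.2083.
Largest remainders: South, East receive the extra seats.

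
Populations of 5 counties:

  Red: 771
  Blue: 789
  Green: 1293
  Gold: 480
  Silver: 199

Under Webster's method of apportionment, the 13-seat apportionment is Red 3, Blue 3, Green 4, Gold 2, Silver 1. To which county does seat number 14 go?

Green

Priority for the next seat is population ÷ (current seats + 0.5).
Priorities: Red 220.286, Blue 225.429, Green 287.333, Gold 192.000, Silver 132.667.
Highest priority: Green.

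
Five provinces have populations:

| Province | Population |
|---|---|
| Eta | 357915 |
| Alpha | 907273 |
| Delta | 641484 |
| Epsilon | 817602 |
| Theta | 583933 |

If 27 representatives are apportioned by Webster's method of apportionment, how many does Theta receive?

5

Standard divisor 3308207/27 ≈ 122526.185; standard quotas: Eta 2.921, Alpha 7.405, Delta 5.235, Epsilon 6.673, Theta 4.766.
Rounding to the nearest integer gives Eta 3, Alpha 7, Delta 5, Epsilon 7, Theta 5 — total 27, matching the house size, so no adjustment is needed.
Theta receives 5.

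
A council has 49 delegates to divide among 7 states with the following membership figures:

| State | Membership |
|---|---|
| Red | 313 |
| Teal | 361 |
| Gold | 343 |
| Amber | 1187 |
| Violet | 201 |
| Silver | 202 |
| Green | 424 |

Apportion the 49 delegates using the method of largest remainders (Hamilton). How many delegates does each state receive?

Red 5, Teal 6, Gold 6, Amber 19, Violet 3, Silver 3, Green 7

Standard divisor: 3031 ÷ 49 ≈ 61.857.
Standard quotas: Red 5.060, Teal 5.836, Gold 5.545, Amber 19.189, Violet 3.249, Silver 3.266, Green 6.855.
Lower quotas: Red 5, Teal 5, Gold 5, Amber 19, Violet 3, Silver 3, Green 6 (sum 46, leaving 3 seats).
Remainders in descending order: Green 0.855, Teal 0.836, Gold 0.545, Silver 0.266, Violet 0.249, Amber 0.189, Red 0.060.
The surplus seats go to Green, Teal, Gold.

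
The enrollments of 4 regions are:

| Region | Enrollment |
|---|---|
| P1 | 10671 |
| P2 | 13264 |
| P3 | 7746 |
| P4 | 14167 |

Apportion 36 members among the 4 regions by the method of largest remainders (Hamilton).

Total 45848; standard divisor 45848/36 ≈ 1273.556.
Standard quotas: P1 8.3789, P2 10.4149, P3 6.0822, P4 11.1240.
Lower quotas: P1 8, P2 10, P3 6, P4 11 (sum 35, leaving 1 seat).
Remainders in descending order: P2 0.4149, P1 0.3789, P4 0.1240, P3 0.0822.
Largest remainder: P2 receives the extra seat.

P1=8, P2=11, P3=6, P4=11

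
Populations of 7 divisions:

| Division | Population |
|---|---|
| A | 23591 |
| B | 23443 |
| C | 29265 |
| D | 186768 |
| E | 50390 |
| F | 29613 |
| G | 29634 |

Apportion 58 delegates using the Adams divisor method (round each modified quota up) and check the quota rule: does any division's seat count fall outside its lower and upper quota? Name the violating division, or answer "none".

D

Standard quotas: A 3.671, B 3.648, C 4.554, D 29.065, E 7.842, F 4.608, G 4.612.
Adams allocation: A 4, B 4, C 5, D 27, E 8, F 5, G 5.
D has quota 29.065 (lower 29, upper 30) but receives 27 — outside the quota interval.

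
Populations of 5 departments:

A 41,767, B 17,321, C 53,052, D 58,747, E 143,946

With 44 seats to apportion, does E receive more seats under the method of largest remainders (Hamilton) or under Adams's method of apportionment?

Hamilton: A 6, B 3, C 7, D 8, E 20.
Adams: A 6, B 3, C 8, D 8, E 19.
E gets 20 under Hamilton and 19 under Adams.

Hamilton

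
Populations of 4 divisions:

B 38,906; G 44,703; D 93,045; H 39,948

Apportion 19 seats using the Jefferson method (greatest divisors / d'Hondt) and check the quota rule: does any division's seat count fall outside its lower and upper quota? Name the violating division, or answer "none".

Standard quotas: B 3.413, G 3.921, D 8.162, H 3.504.
Jefferson allocation: B 3, G 4, D 9, H 3.
Every allocation lies between the lower and upper quota.

none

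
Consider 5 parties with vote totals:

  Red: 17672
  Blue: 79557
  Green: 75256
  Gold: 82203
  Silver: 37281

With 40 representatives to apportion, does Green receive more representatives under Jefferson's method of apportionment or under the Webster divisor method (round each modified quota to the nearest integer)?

Jefferson: Red 2, Blue 11, Green 10, Gold 12, Silver 5.
Webster: Red 2, Blue 11, Green 11, Gold 11, Silver 5.
Green gets 10 under Jefferson and 11 under Webster.

Webster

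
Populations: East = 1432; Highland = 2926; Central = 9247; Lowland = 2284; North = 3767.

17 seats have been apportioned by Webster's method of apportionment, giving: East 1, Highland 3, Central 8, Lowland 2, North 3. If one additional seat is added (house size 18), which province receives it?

Priority for the next seat is population ÷ (current seats + 0.5).
Priorities: East 954.667, Highland 836.000, Central 1087.882, Lowland 913.600, North 1076.286.
Highest priority: Central.

Central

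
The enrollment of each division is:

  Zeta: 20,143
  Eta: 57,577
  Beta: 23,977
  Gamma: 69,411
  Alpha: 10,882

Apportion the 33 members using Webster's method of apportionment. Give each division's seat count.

Zeta=4, Eta=10, Beta=4, Gamma=13, Alpha=2

Standard divisor 181990/33 ≈ 5514.848; standard quotas: Zeta 3.653, Eta 10.440, Beta 4.348, Gamma 12.586, Alpha 1.973.
Rounding to the nearest integer gives Zeta 4, Eta 10, Beta 4, Gamma 13, Alpha 2 — total 33, matching the house size, so no adjustment is needed.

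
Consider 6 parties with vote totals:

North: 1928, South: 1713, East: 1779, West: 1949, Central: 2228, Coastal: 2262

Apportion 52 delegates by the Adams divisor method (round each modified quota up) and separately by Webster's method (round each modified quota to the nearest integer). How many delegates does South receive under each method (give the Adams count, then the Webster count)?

Adams: North 8, South 8, East 8, West 8, Central 10, Coastal 10.
Webster: North 8, South 7, East 8, West 9, Central 10, Coastal 10.
South gets 8 under Adams and 7 under Webster.

8 and 7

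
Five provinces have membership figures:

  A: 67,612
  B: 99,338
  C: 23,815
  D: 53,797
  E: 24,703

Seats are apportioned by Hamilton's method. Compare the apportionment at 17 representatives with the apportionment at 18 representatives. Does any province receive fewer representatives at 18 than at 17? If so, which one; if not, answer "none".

C

At 17 seats: A 4, B 6, C 2, D 3, E 2.
At 18 seats: A 4, B 7, C 1, D 4, E 2.
C drops from 2 to 1.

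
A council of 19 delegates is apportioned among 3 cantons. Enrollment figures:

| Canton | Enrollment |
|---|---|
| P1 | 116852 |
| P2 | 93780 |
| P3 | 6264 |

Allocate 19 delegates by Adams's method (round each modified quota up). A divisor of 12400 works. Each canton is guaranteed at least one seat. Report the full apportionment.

P1 10, P2 8, P3 1

With modified divisor 12400: modified quotas P1 9.424, P2 7.563, P3 0.505.
Rounding up: P1 10, P2 8, P3 1 (total 19).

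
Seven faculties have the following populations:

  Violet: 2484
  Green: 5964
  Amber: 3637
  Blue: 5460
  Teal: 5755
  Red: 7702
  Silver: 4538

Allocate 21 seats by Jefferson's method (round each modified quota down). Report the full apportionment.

Violet 1, Green 4, Amber 2, Blue 3, Teal 3, Red 5, Silver 3

Standard divisor 35540/21 ≈ 1692.381; standard quotas: Violet 1.468, Green 3.524, Amber 2.149, Blue 3.226, Teal 3.401, Red 4.551, Silver 2.681.
Rounding down gives 1, 3, 2, 3, 3, 4, 2 = 18 seats, so the divisor must be adjusted.
With modified divisor 1460: modified quotas Violet 1.701, Green 4.085, Amber 2.491, Blue 3.740, Teal 3.942, Red 5.275, Silver 3.108.
Rounding down: Violet 1, Green 4, Amber 2, Blue 3, Teal 3, Red 5, Silver 3 (total 21).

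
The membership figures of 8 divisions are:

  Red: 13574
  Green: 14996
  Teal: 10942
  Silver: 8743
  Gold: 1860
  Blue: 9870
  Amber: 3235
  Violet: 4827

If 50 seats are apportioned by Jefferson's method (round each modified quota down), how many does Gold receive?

1

Standard divisor 68047/50 ≈ 1360.94; standard quotas: Red 9.974, Green 11.019, Teal 8.040, Silver 6.424, Gold 1.367, Blue 7.252, Amber 2.377, Violet 3.547.
Rounding down gives 9, 11, 8, 6, 1, 7, 2, 3 = 47 seats, so the divisor must be adjusted.
With modified divisor 1240: modified quotas Red 10.947, Green 12.094, Teal 8.824, Silver 7.051, Gold 1.500, Blue 7.960, Amber 2.609, Violet 3.893.
Rounding down: Red 10, Green 12, Teal 8, Silver 7, Gold 1, Blue 7, Amber 2, Violet 3 (total 50).
Gold receives 1.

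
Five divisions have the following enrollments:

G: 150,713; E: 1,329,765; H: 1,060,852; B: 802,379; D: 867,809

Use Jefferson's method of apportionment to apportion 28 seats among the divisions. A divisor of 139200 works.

G=1, E=9, H=7, B=5, D=6

With modified divisor 139200: modified quotas G 1.083, E 9.553, H 7.621, B 5.764, D 6.234.
Rounding down: G 1, E 9, H 7, B 5, D 6 (total 28).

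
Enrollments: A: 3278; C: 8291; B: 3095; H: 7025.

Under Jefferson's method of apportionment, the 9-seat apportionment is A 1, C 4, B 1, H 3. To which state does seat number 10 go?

H

Priority for the next seat is population ÷ (current seats + 1).
Priorities: A 1639.000, C 1658.200, B 1547.500, H 1756.250.
Highest priority: H.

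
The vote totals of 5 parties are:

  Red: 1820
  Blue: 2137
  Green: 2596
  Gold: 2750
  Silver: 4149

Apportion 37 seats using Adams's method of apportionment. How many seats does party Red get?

Standard divisor 13452/37 ≈ 363.568; standard quotas: Red 5.006, Blue 5.878, Green 7.140, Gold 7.564, Silver 11.412.
Rounding up gives 6, 6, 8, 8, 12 = 40 seats, so the divisor must be adjusted.
With modified divisor 390: modified quotas Red 4.667, Blue 5.479, Green 6.656, Gold 7.051, Silver 10.638.
Rounding up: Red 5, Blue 6, Green 7, Gold 8, Silver 11 (total 37).
Red receives 5.

5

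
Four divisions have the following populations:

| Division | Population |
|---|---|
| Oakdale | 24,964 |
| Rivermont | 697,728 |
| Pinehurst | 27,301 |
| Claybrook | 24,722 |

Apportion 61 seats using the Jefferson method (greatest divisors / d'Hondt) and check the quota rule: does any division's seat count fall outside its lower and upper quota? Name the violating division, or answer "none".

Standard quotas: Oakdale 1.966, Rivermont 54.938, Pinehurst 2.150, Claybrook 1.947.
Jefferson allocation: Oakdale 2, Rivermont 56, Pinehurst 2, Claybrook 1.
Rivermont has quota 54.938 (lower 54, upper 55) but receives 56 — outside the quota interval.

Rivermont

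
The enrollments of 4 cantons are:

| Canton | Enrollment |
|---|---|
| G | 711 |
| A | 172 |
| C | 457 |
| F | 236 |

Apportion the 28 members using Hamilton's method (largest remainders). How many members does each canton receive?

Standard divisor: 1576 ÷ 28 ≈ 56.286.
Standard quotas: G 12.632, A 3.056, C 8.119, F 4.193.
Lower quotas: G 12, A 3, C 8, F 4 (sum 27, leaving 1 seat).
Remainders in descending order: G 0.632, F 0.193, C 0.119, A 0.056.
The surplus seat goes to G.

G: 13; A: 3; C: 8; F: 4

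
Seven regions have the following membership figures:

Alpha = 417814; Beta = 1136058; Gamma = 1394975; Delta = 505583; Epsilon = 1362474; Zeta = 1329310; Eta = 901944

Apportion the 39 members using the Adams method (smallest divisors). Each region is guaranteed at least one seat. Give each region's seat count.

Alpha 3, Beta 6, Gamma 8, Delta 3, Epsilon 7, Zeta 7, Eta 5

Standard divisor 7048158/39 ≈ 180722; standard quotas: Alpha 2.312, Beta 6.286, Gamma 7.719, Delta 2.798, Epsilon 7.539, Zeta 7.356, Eta 4.991.
Rounding up gives 3, 7, 8, 3, 8, 8, 5 = 42 seats, so the divisor must be adjusted.
With modified divisor 197000: modified quotas Alpha 2.121, Beta 5.767, Gamma 7.081, Delta 2.566, Epsilon 6.916, Zeta 6.748, Eta 4.578.
Rounding up: Alpha 3, Beta 6, Gamma 8, Delta 3, Epsilon 7, Zeta 7, Eta 5 (total 39).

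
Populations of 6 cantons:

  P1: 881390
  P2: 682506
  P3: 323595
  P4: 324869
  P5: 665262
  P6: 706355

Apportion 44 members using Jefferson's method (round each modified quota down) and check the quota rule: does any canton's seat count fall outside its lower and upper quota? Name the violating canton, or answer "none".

Standard quotas: P1 10.821, P2 8.379, P3 3.973, P4 3.988, P5 8.167, P6 8.672.
Jefferson allocation: P1 11, P2 8, P3 4, P4 4, P5 8, P6 9.
Every allocation lies between the lower and upper quota.

none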